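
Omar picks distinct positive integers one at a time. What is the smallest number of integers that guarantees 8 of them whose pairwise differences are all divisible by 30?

Integers whose pairwise differences are multiples of 30 are exactly those sharing a remainder mod 30. The 30 residue classes mod 30 are the pigeonholes.
With 210 integers one could put 7 in each residue class and have no class reach 8.
The 211th integer pushes some class to 8, so 30·7 + 1 = 211.

211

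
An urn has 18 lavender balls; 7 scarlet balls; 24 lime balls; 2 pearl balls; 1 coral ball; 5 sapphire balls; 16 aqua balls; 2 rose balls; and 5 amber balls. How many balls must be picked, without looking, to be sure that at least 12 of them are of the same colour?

56

An adversary could hand out at most 11 balls per colour (6 colours run out sooner): 11 + 7 + 11 + 2 + 1 + 5 + 11 + 2 + 5 = 55 balls and still no colour has 12.
One more ball lands in a colour already at 11, so 56 draws are enough and 55 are not.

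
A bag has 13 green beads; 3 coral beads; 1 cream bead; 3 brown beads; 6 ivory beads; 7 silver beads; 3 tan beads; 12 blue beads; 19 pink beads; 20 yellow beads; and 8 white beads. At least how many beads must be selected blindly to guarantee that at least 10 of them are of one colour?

Pigeonhole: put each drawn bead into a box by colour. The largest draw with every box below 10 takes min(count, 9) from each colour; colours with fewer than 9 contribute all they have.
Σ min(cᵢ, 9) = 9 + 3 + 1 + 3 + 6 + 7 + 3 + 9 + 9 + 9 + 8 = 67.
Draw number 67 + 1 = 68 must push one box to 10.

68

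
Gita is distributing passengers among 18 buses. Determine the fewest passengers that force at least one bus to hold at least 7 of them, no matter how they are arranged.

With 108 passengers one could put exactly 6 in each of the 18 buses, and no bus would reach 7.
By the pigeonhole principle, one more passenger must land in a bus that already has 6, giving it 7.
So 18 × 6 + 1 = 109 passengers are required.

109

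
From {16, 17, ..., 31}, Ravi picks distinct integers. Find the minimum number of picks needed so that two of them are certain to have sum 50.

Two chosen integers sum to 50 exactly when both halves of some pair {x, 50−x} with 19 ≤ x ≤ 50−x ≤ 31 are chosen — 6 such pairs.
The remaining 4 elements (those with no distinct partner in range) can never complete a 50-sum, so the worst case takes all of them and one from each pair: 4 + 6 = 10.
By pigeonhole, the 11th integer has to be the second member of some pair, so 10 + 1 = 11.

11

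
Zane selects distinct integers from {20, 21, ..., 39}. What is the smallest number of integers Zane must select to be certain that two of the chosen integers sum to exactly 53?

Group the elements by complementary pair {x, 53−x}: {20,33}, {21,32}, {22,31}, …, giving 7 two-element pairs and 6 integers whose partner 53−x falls outside [20,39].
By the pigeonhole principle, treating each of those 13 groups as a pigeonhole, one can pick one integer per group — 13 integers — with no two summing to 53.
The 14th integer lands in an occupied pair, forcing a sum of 53.

14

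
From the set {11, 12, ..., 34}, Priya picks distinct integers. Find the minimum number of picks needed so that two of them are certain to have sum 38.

Group the elements by complementary pair {x, 38−x}: {11,27}, {12,26}, {13,25}, …, giving 8 two-element pairs; the single value 19 (it cannot pair with itself since the integers are distinct); and 7 integers whose partner 38−x falls outside [11,34].
Treating each of those 16 groups as a pigeonhole, one can pick one integer per group — 16 integers — with no two summing to 38.
The 17th integer lands in an occupied pair, forcing a sum of 38.

17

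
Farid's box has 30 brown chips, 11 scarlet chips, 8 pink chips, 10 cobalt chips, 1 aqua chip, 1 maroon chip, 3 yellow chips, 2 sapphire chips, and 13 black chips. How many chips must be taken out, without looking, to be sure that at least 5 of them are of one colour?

Put each drawn chip into a box by colour. The largest draw with every box below 5 takes min(count, 4) from each colour; colours with fewer than 4 contribute all they have.
Σ min(cᵢ, 4) = 4 + 4 + 4 + 4 + 1 + 1 + 3 + 2 + 4 = 27.
Draw number 27 + 1 = 28 must push one box to 5.

28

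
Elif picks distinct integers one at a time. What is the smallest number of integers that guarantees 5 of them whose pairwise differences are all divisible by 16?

65

Integers whose pairwise differences are multiples of 16 are exactly those sharing a remainder mod 16. Pigeonhole: the 16 residue classes mod 16 are the pigeonholes.
With 64 integers one could put 4 in each residue class and have no class reach 5.
The 65th integer pushes some class to 5, so 16·4 + 1 = 65.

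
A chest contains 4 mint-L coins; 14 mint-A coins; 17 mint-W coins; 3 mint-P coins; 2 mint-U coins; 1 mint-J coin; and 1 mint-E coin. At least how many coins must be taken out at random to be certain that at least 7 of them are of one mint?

Put each drawn coin into a box by mint. The largest draw with every box below 7 takes min(count, 6) from each mint; mints with fewer than 6 contribute all they have.
Σ min(cᵢ, 6) = 4 + 6 + 6 + 3 + 2 + 1 + 1 = 23.
Draw number 23 + 1 = 24 must push one box to 7.

24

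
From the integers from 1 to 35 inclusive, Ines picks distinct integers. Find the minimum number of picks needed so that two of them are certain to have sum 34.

20

A set avoiding the sum 34 can contain at most one of each pair {x, 34−x}, plus the 3 elements whose complement lies outside the range or equal to its own complement.
The integers 17, …, 35 (19 of them) are such a set: any two sum to at least 17+18 = 35 > 34.
Any 20th integer completes one of the 16 pairs, so 20 choices force a sum of 34.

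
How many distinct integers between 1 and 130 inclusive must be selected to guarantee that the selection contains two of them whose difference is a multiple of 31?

32

Integers whose pairwise differences are multiples of 31 are exactly those sharing a remainder mod 31. By the pigeonhole principle, the 31 residue classes mod 31 are the pigeonholes.
With 31 integers one could put 1 in each residue class and have no class reach 2.
The 32nd integer pushes some class to 2, so 31·1 + 1 = 32.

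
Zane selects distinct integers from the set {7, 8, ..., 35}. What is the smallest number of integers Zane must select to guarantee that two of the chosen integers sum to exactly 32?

21

Two chosen integers sum to 32 exactly when both halves of some pair {x, 32−x} with 7 ≤ x ≤ 32−x ≤ 25 are chosen — 9 such pairs.
The remaining 11 elements (those with no distinct partner in range) can never complete a 32-sum, so the worst case takes all of them and one from each pair: 11 + 9 = 20.
Pigeonhole: the 21st integer has to be the second member of some pair, so 20 + 1 = 21.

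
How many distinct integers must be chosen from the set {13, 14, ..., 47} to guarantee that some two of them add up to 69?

Group the elements by complementary pair {x, 69−x}: {22,47}, {23,46}, {24,45}, …, giving 13 two-element pairs and 9 integers whose partner 69−x falls outside [13,47].
By pigeonhole, treating each of those 22 groups as a pigeonhole, one can pick one integer per group — 22 integers — with no two summing to 69.
The 23rd integer lands in an occupied pair, forcing a sum of 69.

23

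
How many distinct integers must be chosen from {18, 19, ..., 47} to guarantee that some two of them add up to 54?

22

Two chosen integers sum to 54 exactly when both halves of some pair {x, 54−x} with 18 ≤ x ≤ 54−x ≤ 36 are chosen — 9 such pairs.
The remaining 12 elements (those with no distinct partner in range) can never complete a 54-sum, so the worst case takes all of them and one from each pair: 12 + 9 = 21.
By pigeonhole, the 22nd integer has to be the second member of some pair, so 21 + 1 = 22.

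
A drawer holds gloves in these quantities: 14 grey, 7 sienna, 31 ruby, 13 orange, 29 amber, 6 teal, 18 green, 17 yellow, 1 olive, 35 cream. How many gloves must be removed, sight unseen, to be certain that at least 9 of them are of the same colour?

The 10 colours are the holes; the gloves drawn are the pigeons.
To avoid 9 of any one colour, the worst case takes at most 8 of each colour, or every glove of a colour that has fewer than 8.
That gives 8 + 7 + 8 + 8 + 8 + 6 + 8 + 8 + 1 + 8 = 70 gloves with no colour reaching 9.
The next glove forces some colour to 9, so 70 + 1 = 71.

71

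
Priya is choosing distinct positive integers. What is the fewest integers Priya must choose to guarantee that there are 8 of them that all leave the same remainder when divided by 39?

274

The 39 residue classes mod 39 are the pigeonholes.
With 273 integers one could put 7 in each residue class and have no class reach 8.
The 274th integer pushes some class to 8, so 39·7 + 1 = 274.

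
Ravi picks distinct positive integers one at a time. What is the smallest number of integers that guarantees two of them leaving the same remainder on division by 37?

The 37 residue classes mod 37 are the pigeonholes.
With 37 integers one could put 1 in each residue class and have no class reach 2.
The 38th integer pushes some class to 2, so 37·1 + 1 = 38.

38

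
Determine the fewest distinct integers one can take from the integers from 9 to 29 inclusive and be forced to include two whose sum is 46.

16

Two chosen integers sum to 46 exactly when both halves of some pair {x, 46−x} with 17 ≤ x ≤ 46−x ≤ 29 are chosen — 6 such pairs.
The remaining 9 elements (those with no distinct partner in range) can never complete a 46-sum, so the worst case takes all of them and one from each pair: 9 + 6 = 15.
By the pigeonhole principle, the 16th integer has to be the second member of some pair, so 15 + 1 = 16.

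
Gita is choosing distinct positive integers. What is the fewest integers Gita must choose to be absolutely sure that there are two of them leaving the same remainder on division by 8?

The 8 residue classes mod 8 are the pigeonholes.
With 8 integers one could put 1 in each residue class and have no class reach 2.
The 9th integer pushes some class to 2, so 8·1 + 1 = 9.

9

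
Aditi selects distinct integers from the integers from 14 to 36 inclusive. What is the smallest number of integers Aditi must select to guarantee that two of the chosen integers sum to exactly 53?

14

A set avoiding the sum 53 can contain at most one of each pair {x, 53−x}, plus the 3 elements whose complement lies outside the range.
The integers 14, …, 26 (13 of them) are such a set: any two sum to at least 14+15 = 29 and at most 25+26 = 51 < 53.
Any 14th integer completes one of the 10 pairs, so 14 choices force a sum of 53.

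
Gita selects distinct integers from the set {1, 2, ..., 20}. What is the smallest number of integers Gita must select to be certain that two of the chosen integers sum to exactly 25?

A set avoiding the sum 25 can contain at most one of each pair {x, 25−x}, plus the 4 elements whose complement lies outside the range.
The integers 1, …, 12 (12 of them) are such a set: any two sum to at least 1+2 = 3 and at most 11+12 = 23 < 25.
By the pigeonhole principle, any 13th integer completes one of the 8 pairs, so 13 choices force a sum of 25.

13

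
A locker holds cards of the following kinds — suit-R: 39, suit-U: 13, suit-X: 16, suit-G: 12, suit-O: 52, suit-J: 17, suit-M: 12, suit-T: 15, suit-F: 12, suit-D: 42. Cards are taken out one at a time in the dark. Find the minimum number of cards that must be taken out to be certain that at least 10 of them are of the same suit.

The 10 suits are the holes; the cards drawn are the pigeons.
To avoid 10 of any one suit, the worst case takes at most 9 of each suit.
That gives 9 + 9 + 9 + 9 + 9 + 9 + 9 + 9 + 9 + 9 = 90 cards with no suit reaching 10.
The next card forces some suit to 10, so 90 + 1 = 91.

91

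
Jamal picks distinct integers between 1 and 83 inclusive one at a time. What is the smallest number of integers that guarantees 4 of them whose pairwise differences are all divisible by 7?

Integers whose pairwise differences are multiples of 7 are exactly those sharing a remainder mod 7. By the pigeonhole principle, the 7 residue classes mod 7 are the pigeonholes.
With 21 integers one could put 3 in each residue class and have no class reach 4.
The 22nd integer pushes some class to 4, so 7·3 + 1 = 22.

22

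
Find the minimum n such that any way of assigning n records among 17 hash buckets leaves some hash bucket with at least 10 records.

154

With 153 records one could put exactly 9 in each of the 17 hash buckets, and no hash bucket would reach 10.
One more record must land in a hash bucket that already has 9, giving it 10.
So 17 × 9 + 1 = 154 records are required.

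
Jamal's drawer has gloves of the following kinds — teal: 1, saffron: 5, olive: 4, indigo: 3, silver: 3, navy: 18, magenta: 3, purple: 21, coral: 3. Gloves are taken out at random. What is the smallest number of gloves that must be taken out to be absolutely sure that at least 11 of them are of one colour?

43

An adversary could hand out at most 10 gloves per colour (7 colours run out sooner): 1 + 5 + 4 + 3 + 3 + 10 + 3 + 10 + 3 = 42 gloves and still no colour has 11.
Pigeonhole: one more glove lands in a colour already at 10, so 43 draws are enough and 42 are not.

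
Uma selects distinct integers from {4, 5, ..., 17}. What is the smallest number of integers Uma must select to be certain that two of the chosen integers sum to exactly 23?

9

Group the elements by complementary pair {x, 23−x}: {6,17}, {7,16}, {8,15}, …, giving 6 two-element pairs and 2 integers whose partner 23−x falls outside [4,17].
Treating each of those 8 groups as a pigeonhole, one can pick one integer per group — 8 integers — with no two summing to 23.
The 9th integer lands in an occupied pair, forcing a sum of 23.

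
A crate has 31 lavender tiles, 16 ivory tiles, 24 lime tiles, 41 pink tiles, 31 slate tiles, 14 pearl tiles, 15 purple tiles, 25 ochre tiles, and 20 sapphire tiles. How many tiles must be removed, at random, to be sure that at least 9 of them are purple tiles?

211

In the worst case for collecting purple tiles, every non-purple tile comes out first.
There are 31 + 16 + 24 + 41 + 31 + 14 + 25 + 20 = 202 non-purple tiles altogether.
After those, each further tile must be purple, so 202 + 9 = 211 draws guarantee 9 purple tiles.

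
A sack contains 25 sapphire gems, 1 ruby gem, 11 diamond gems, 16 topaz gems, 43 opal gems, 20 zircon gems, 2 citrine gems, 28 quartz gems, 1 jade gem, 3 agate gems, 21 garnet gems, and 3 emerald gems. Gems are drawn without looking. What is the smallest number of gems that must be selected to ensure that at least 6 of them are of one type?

46

Pigeonhole: put each drawn gem into a box by type. The largest draw with every box below 6 takes min(count, 5) from each type; types with fewer than 5 contribute all they have.
Σ min(cᵢ, 5) = 5 + 1 + 5 + 5 + 5 + 5 + 2 + 5 + 1 + 3 + 5 + 3 = 45.
Draw number 45 + 1 = 46 must push one box to 6.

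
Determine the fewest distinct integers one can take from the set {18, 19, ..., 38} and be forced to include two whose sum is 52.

14

A set avoiding the sum 52 can contain at most one of each pair {x, 52−x}, plus the 5 elements whose complement lies outside the range or equal to its own complement.
The integers 26, …, 38 (13 of them) are such a set: any two sum to at least 26+27 = 53 > 52.
Any 14th integer completes one of the 8 pairs, so 14 choices force a sum of 52.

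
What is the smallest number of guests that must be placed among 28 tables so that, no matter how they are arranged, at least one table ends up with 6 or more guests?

141

With 140 guests one could put exactly 5 in each of the 28 tables, and no table would reach 6.
One more guest must land in a table that already has 5, giving it 6.
So 28 × 5 + 1 = 141 guests are required.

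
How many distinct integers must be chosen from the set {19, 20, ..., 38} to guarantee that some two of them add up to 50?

A set avoiding the sum 50 can contain at most one of each pair {x, 50−x}, plus the 8 elements whose complement lies outside the range or equal to its own complement.
The integers 25, …, 38 (14 of them) are such a set: any two sum to at least 25+26 = 51 > 50.
By the pigeonhole principle, any 15th integer completes one of the 6 pairs, so 15 choices force a sum of 50.

15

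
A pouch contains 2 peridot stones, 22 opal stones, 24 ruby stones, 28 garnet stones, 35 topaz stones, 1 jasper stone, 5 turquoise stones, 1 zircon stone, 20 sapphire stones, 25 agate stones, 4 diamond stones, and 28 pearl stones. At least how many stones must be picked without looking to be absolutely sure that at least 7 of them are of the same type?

56

An adversary could hand out at most 6 stones per type (5 types run out sooner): 2 + 6 + 6 + 6 + 6 + 1 + 5 + 1 + 6 + 6 + 4 + 6 = 55 stones and still no type has 7.
One more stone lands in a type already at 6, so 56 draws are enough and 55 are not.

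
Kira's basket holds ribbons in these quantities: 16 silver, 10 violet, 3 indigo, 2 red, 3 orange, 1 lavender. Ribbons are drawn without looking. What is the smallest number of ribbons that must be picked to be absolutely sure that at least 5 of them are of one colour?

An adversary could hand out at most 4 ribbons per colour (4 colours run out sooner): 4 + 4 + 3 + 2 + 3 + 1 = 17 ribbons and still no colour has 5.
One more ribbon lands in a colour already at 4, so 18 draws are enough and 17 are not.

18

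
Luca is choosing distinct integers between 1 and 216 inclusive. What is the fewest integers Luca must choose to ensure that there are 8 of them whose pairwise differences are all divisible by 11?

78

Integers whose pairwise differences are multiples of 11 are exactly those sharing a remainder mod 11. Pigeonhole: the 11 residue classes mod 11 are the pigeonholes.
With 77 integers one could put 7 in each residue class and have no class reach 8.
The 78th integer pushes some class to 8, so 11·7 + 1 = 78.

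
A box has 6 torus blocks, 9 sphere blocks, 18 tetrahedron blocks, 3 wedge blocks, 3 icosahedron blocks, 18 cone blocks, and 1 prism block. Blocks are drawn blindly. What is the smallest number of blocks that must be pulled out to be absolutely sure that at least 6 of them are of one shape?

By pigeonhole, the 7 shapes are the holes; the blocks drawn are the pigeons.
To avoid 6 of any one shape, the worst case takes at most 5 of each shape, or every block of a shape that has fewer than 5.
That gives 5 + 5 + 5 + 3 + 3 + 5 + 1 = 27 blocks with no shape reaching 6.
The next block forces some shape to 6, so 27 + 1 = 28.

28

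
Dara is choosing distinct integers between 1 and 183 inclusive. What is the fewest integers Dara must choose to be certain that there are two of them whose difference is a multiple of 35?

36

Integers whose pairwise differences are multiples of 35 are exactly those sharing a remainder mod 35. Pigeonhole: the 35 residue classes mod 35 are the pigeonholes.
With 35 integers one could put 1 in each residue class and have no class reach 2.
The 36th integer pushes some class to 2, so 35·1 + 1 = 36.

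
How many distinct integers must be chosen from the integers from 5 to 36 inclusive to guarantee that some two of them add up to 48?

21

Group the elements by complementary pair {x, 48−x}: {12,36}, {13,35}, {14,34}, …, giving 12 two-element pairs, the single value 24 (it cannot pair with itself since the integers are distinct), and 7 integers whose partner 48−x falls outside [5,36].
By the pigeonhole principle, treating each of those 20 groups as a pigeonhole, one can pick one integer per group — 20 integers — with no two summing to 48.
The 21st integer lands in an occupied pair, forcing a sum of 48.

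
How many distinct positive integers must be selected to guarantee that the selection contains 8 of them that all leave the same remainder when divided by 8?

The 8 residue classes mod 8 are the pigeonholes.
With 56 integers one could put 7 in each residue class and have no class reach 8.
The 57th integer pushes some class to 8, so 8·7 + 1 = 57.

57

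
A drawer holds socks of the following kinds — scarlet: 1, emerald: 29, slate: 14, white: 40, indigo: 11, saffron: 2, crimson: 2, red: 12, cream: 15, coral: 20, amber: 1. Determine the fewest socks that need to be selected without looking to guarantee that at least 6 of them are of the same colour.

An adversary could hand out at most 5 socks per colour (4 colours run out sooner): 1 + 5 + 5 + 5 + 5 + 2 + 2 + 5 + 5 + 5 + 1 = 41 socks and still no colour has 6.
One more sock lands in a colour already at 5, so 42 draws are enough and 41 are not.

42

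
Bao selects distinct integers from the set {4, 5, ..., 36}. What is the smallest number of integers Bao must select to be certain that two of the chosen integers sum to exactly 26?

25

A set avoiding the sum 26 can contain at most one of each pair {x, 26−x}, plus the 15 elements whose complement lies outside the range or equal to its own complement.
The integers 13, …, 36 (24 of them) are such a set: any two sum to at least 13+14 = 27 > 26.
Any 25th integer completes one of the 9 pairs, so 25 choices force a sum of 26.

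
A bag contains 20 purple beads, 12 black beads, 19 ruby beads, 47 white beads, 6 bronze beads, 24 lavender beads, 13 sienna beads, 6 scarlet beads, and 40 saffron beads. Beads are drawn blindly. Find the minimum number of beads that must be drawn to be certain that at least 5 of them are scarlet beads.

In the worst case for collecting scarlet beads, every non-scarlet bead comes out first.
There are 20 + 12 + 19 + 47 + 6 + 24 + 13 + 40 = 181 non-scarlet beads altogether.
After those, each further bead must be scarlet, so 181 + 5 = 186 draws guarantee 5 scarlet beads.

186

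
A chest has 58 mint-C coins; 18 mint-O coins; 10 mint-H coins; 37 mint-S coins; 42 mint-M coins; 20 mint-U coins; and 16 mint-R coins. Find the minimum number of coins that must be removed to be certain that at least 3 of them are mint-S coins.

In the worst case for collecting mint-S coins, every non-mint-S coin comes out first.
There are 58 + 18 + 10 + 42 + 20 + 16 = 164 non-mint-S coins altogether.
After those, each further coin must be mint-S, so 164 + 3 = 167 draws guarantee 3 mint-S coins.

167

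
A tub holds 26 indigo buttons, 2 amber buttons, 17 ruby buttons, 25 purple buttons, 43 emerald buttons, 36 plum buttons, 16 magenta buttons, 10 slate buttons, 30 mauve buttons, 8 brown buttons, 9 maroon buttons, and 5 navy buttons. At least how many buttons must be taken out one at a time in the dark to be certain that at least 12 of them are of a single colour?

An adversary could hand out at most 11 buttons per colour (5 colours run out sooner): 11 + 2 + 11 + 11 + 11 + 11 + 11 + 10 + 11 + 8 + 9 + 5 = 111 buttons and still no colour has 12.
By pigeonhole, one more button lands in a colour already at 11, so 112 draws are enough and 111 are not.

112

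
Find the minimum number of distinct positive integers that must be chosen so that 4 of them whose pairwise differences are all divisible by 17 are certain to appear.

Integers whose pairwise differences are multiples of 17 are exactly those sharing a remainder mod 17. The 17 residue classes mod 17 are the pigeonholes.
With 51 integers one could put 3 in each residue class and have no class reach 4.
The 52nd integer pushes some class to 4, so 17·3 + 1 = 52.

52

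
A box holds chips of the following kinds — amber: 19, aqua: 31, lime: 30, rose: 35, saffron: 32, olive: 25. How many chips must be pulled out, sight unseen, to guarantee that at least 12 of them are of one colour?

The 6 colours are the holes; the chips drawn are the pigeons.
To avoid 12 of any one colour, the worst case takes at most 11 of each colour.
That gives 11 + 11 + 11 + 11 + 11 + 11 = 66 chips with no colour reaching 12.
The next chip forces some colour to 12, so 66 + 1 = 67.

67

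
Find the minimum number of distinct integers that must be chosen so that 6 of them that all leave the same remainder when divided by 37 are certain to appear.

Pigeonhole: the 37 residue classes mod 37 are the pigeonholes.
With 185 integers one could put 5 in each residue class and have no class reach 6.
The 186th integer pushes some class to 6, so 37·5 + 1 = 186.

186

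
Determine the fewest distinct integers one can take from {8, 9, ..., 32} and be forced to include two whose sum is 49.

18

Two chosen integers sum to 49 exactly when both halves of some pair {x, 49−x} with 17 ≤ x ≤ 49−x ≤ 32 are chosen — 8 such pairs.
The remaining 9 elements (those with no distinct partner in range) can never complete a 49-sum, so the worst case takes all of them and one from each pair: 9 + 8 = 17.
The 18th integer has to be the second member of some pair, so 17 + 1 = 18.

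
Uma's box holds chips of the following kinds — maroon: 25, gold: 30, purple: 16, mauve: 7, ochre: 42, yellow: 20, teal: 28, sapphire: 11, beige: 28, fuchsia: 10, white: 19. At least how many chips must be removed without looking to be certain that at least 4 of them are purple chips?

In the worst case for collecting purple chips, every non-purple chip comes out first.
There are 25 + 30 + 7 + 42 + 20 + 28 + 11 + 28 + 10 + 19 = 220 non-purple chips altogether.
After those, each further chip must be purple, so 220 + 4 = 224 draws guarantee 4 purple chips.

224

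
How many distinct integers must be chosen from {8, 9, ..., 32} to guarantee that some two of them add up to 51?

19

Two chosen integers sum to 51 exactly when both halves of some pair {x, 51−x} with 19 ≤ x ≤ 51−x ≤ 32 are chosen — 7 such pairs.
The remaining 11 elements (those with no distinct partner in range) can never complete a 51-sum, so the worst case takes all of them and one from each pair: 11 + 7 = 18.
By pigeonhole, the 19th integer has to be the second member of some pair, so 18 + 1 = 19.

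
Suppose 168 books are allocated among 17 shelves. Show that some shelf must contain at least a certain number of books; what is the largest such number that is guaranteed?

10

The 17 shelves are the holes and the 168 books are the pigeons.
If every shelf held at most 9 books, the total would be at most 17 × 9 = 153, which is less than 168.
So some shelf holds at least ⌈168/17⌉ = 10 books.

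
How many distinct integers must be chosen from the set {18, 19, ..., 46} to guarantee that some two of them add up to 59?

18

Group the elements by complementary pair {x, 59−x}: {18,41}, {19,40}, {20,39}, …, giving 12 two-element pairs and 5 integers whose partner 59−x falls outside [18,46].
Pigeonhole: treating each of those 17 groups as a pigeonhole, one can pick one integer per group — 17 integers — with no two summing to 59.
The 18th integer lands in an occupied pair, forcing a sum of 59.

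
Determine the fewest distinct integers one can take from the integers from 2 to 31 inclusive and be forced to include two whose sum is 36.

Group the elements by complementary pair {x, 36−x}: {5,31}, {6,30}, {7,29}, …, giving 13 two-element pairs, the single value 18 (it cannot pair with itself since the integers are distinct), and 3 integers whose partner 36−x falls outside [2,31].
By the pigeonhole principle, treating each of those 17 groups as a pigeonhole, one can pick one integer per group — 17 integers — with no two summing to 36.
The 18th integer lands in an occupied pair, forcing a sum of 36.

18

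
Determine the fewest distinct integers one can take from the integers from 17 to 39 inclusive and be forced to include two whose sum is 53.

Two chosen integers sum to 53 exactly when both halves of some pair {x, 53−x} with 17 ≤ x ≤ 53−x ≤ 36 are chosen — 10 such pairs.
The remaining 3 elements (those with no distinct partner in range) can never complete a 53-sum, so the worst case takes all of them and one from each pair: 3 + 10 = 13.
The 14th integer has to be the second member of some pair, so 13 + 1 = 14.

14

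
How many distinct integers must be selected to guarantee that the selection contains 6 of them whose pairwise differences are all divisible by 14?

Integers whose pairwise differences are multiples of 14 are exactly those sharing a remainder mod 14. By pigeonhole, the 14 residue classes mod 14 are the pigeonholes.
With 70 integers one could put 5 in each residue class and have no class reach 6.
The 71st integer pushes some class to 6, so 14·5 + 1 = 71.

71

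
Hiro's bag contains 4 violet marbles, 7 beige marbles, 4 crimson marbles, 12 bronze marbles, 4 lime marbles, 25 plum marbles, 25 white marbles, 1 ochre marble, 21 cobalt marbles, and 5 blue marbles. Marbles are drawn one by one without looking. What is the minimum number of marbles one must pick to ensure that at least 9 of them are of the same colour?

58

Put each drawn marble into a box by colour. The largest draw with every box below 9 takes min(count, 8) from each colour; colours with fewer than 8 contribute all they have.
Σ min(cᵢ, 8) = 4 + 7 + 4 + 8 + 4 + 8 + 8 + 1 + 8 + 5 = 57.
Draw number 57 + 1 = 58 must push one box to 9.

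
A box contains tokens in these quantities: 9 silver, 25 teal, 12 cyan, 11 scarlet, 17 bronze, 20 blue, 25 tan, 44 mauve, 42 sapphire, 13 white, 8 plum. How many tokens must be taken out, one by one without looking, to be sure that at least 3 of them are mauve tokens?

185

In the worst case for collecting mauve tokens, every non-mauve token comes out first.
There are 9 + 25 + 12 + 11 + 17 + 20 + 25 + 42 + 13 + 8 = 182 non-mauve tokens altogether.
After those, each further token must be mauve, so 182 + 3 = 185 draws guarantee 3 mauve tokens.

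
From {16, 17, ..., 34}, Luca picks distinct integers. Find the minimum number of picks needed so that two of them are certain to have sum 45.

13

Two chosen integers sum to 45 exactly when both halves of some pair {x, 45−x} with 16 ≤ x ≤ 45−x ≤ 29 are chosen — 7 such pairs.
The remaining 5 elements (those with no distinct partner in range) can never complete a 45-sum, so the worst case takes all of them and one from each pair: 5 + 7 = 12.
The 13th integer has to be the second member of some pair, so 12 + 1 = 13.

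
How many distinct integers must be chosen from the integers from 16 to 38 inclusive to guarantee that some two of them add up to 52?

14

Two chosen integers sum to 52 exactly when both halves of some pair {x, 52−x} with 16 ≤ x ≤ 52−x ≤ 36 are chosen — 10 such pairs.
The remaining 3 elements (those with no distinct partner in range) can never complete a 52-sum, so the worst case takes all of them and one from each pair: 3 + 10 = 13.
The 14th integer has to be the second member of some pair, so 13 + 1 = 14.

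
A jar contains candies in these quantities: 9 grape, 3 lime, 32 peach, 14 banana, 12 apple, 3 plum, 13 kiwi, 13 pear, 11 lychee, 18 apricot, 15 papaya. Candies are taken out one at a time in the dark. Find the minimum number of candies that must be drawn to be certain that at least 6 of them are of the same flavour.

52

The 11 flavours are the holes; the candies drawn are the pigeons.
To avoid 6 of any one flavour, the worst case takes at most 5 of each flavour, or every candy of a flavour that has fewer than 5.
That gives 5 + 3 + 5 + 5 + 5 + 3 + 5 + 5 + 5 + 5 + 5 = 51 candies with no flavour reaching 6.
The next candy forces some flavour to 6, so 51 + 1 = 52.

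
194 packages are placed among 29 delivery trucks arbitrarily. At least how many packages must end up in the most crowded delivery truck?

The 29 delivery trucks are the holes and the 194 packages are the pigeons.
If every delivery truck held at most 6 packages, the total would be at most 29 × 6 = 174, which is less than 194.
So some delivery truck holds at least ⌈194/29⌉ = 7 packages.

7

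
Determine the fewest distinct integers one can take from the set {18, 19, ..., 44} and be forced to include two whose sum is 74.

21

Group the elements by complementary pair {x, 74−x}: {30,44}, {31,43}, {32,42}, …, giving 7 two-element pairs, the single value 37 (it cannot pair with itself since the integers are distinct), and 12 integers whose partner 74−x falls outside [18,44].
By pigeonhole, treating each of those 20 groups as a pigeonhole, one can pick one integer per group — 20 integers — with no two summing to 74.
The 21st integer lands in an occupied pair, forcing a sum of 74.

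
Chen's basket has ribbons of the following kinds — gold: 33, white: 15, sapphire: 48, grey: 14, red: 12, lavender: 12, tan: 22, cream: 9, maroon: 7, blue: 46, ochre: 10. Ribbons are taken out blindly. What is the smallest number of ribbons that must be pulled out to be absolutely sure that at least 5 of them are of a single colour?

45

The 11 colours are the holes; the ribbons drawn are the pigeons.
To avoid 5 of any one colour, the worst case takes at most 4 of each colour.
That gives 4 + 4 + 4 + 4 + 4 + 4 + 4 + 4 + 4 + 4 + 4 = 44 ribbons with no colour reaching 5.
The next ribbon forces some colour to 5, so 44 + 1 = 45.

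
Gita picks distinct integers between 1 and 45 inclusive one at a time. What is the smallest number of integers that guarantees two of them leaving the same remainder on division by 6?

By pigeonhole, the 6 residue classes mod 6 are the pigeonholes.
With 6 integers one could put 1 in each residue class and have no class reach 2.
The 7th integer pushes some class to 2, so 6·1 + 1 = 7.

7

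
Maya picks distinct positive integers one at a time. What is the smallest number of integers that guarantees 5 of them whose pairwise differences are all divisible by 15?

Integers whose pairwise differences are multiples of 15 are exactly those sharing a remainder mod 15. The 15 residue classes mod 15 are the pigeonholes.
With 60 integers one could put 4 in each residue class and have no class reach 5.
The 61st integer pushes some class to 5, so 15·4 + 1 = 61.

61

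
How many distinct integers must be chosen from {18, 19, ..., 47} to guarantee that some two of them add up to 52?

Two chosen integers sum to 52 exactly when both halves of some pair {x, 52−x} with 18 ≤ x ≤ 52−x ≤ 34 are chosen — 8 such pairs.
The remaining 14 elements (those with no distinct partner in range) can never complete a 52-sum, so the worst case takes all of them and one from each pair: 14 + 8 = 22.
Pigeonhole: the 23rd integer has to be the second member of some pair, so 22 + 1 = 23.

23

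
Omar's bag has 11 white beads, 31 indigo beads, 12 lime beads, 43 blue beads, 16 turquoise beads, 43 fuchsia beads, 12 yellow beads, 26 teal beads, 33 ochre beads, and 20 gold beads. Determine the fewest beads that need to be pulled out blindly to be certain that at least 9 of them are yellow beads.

In the worst case for collecting yellow beads, every non-yellow bead comes out first.
There are 11 + 31 + 12 + 43 + 16 + 43 + 26 + 33 + 20 = 235 non-yellow beads altogether.
After those, each further bead must be yellow, so 235 + 9 = 244 draws guarantee 9 yellow beads.

244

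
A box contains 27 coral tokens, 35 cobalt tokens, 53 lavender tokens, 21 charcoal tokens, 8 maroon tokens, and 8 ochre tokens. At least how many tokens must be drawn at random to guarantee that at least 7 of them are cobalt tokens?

In the worst case for collecting cobalt tokens, every non-cobalt token comes out first.
There are 27 + 53 + 21 + 8 + 8 = 117 non-cobalt tokens altogether.
After those, each further token must be cobalt, so 117 + 7 = 124 draws guarantee 7 cobalt tokens.

124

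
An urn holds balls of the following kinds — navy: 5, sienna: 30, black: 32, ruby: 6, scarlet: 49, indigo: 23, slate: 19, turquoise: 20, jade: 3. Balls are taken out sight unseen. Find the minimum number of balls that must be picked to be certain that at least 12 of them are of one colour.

81

An adversary could hand out at most 11 balls per colour (navy, ruby, jade run out sooner): 5 + 11 + 11 + 6 + 11 + 11 + 11 + 11 + 3 = 80 balls and still no colour has 12.
One more ball lands in a colour already at 11, so 81 draws are enough and 80 are not.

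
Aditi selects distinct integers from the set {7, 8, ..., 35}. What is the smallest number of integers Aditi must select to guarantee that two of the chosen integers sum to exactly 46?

18

Two chosen integers sum to 46 exactly when both halves of some pair {x, 46−x} with 11 ≤ x ≤ 46−x ≤ 35 are chosen — 12 such pairs.
The remaining 5 elements (those with no distinct partner in range) can never complete a 46-sum, so the worst case takes all of them and one from each pair: 5 + 12 = 17.
By pigeonhole, the 18th integer has to be the second member of some pair, so 17 + 1 = 18.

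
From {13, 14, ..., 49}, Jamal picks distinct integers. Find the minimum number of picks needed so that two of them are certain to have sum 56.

23

Two chosen integers sum to 56 exactly when both halves of some pair {x, 56−x} with 13 ≤ x ≤ 56−x ≤ 43 are chosen — 15 such pairs.
The remaining 7 elements (those with no distinct partner in range) can never complete a 56-sum, so the worst case takes all of them and one from each pair: 7 + 15 = 22.
By pigeonhole, the 23rd integer has to be the second member of some pair, so 22 + 1 = 23.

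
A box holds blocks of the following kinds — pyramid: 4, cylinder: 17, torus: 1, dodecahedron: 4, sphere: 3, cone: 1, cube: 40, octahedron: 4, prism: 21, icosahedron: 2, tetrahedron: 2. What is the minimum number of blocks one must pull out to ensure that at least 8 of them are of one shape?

43

Put each drawn block into a box by shape. The largest draw with every box below 8 takes min(count, 7) from each shape; shapes with fewer than 7 contribute all they have.
Σ min(cᵢ, 7) = 4 + 7 + 1 + 4 + 3 + 1 + 7 + 4 + 7 + 2 + 2 = 42.
Draw number 42 + 1 = 43 must push one box to 8.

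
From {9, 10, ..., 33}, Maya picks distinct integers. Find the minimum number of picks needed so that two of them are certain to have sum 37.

Group the elements by complementary pair {x, 37−x}: {9,28}, {10,27}, {11,26}, …, giving 10 two-element pairs and 5 integers whose partner 37−x falls outside [9,33].
By pigeonhole, treating each of those 15 groups as a pigeonhole, one can pick one integer per group — 15 integers — with no two summing to 37.
The 16th integer lands in an occupied pair, forcing a sum of 37.

16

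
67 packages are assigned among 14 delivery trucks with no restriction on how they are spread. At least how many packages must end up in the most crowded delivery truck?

5

The 14 delivery trucks are the holes and the 67 packages are the pigeons.
If every delivery truck held at most 4 packages, the total would be at most 14 × 4 = 56, which is less than 67.
So some delivery truck holds at least ⌈67/14⌉ = 5 packages.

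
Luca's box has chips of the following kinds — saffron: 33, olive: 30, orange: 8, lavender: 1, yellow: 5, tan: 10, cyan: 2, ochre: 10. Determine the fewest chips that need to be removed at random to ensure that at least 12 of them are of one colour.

59

An adversary could hand out at most 11 chips per colour (6 colours run out sooner): 11 + 11 + 8 + 1 + 5 + 10 + 2 + 10 = 58 chips and still no colour has 12.
By pigeonhole, one more chip lands in a colour already at 11, so 59 draws are enough and 58 are not.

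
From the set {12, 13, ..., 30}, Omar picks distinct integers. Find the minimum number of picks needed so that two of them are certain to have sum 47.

A set avoiding the sum 47 can contain at most one of each pair {x, 47−x}, plus the 5 elements whose complement lies outside the range.
The integers 12, …, 23 (12 of them) are such a set: any two sum to at least 12+13 = 25 and at most 22+23 = 45 < 47.
By pigeonhole, any 13th integer completes one of the 7 pairs, so 13 choices force a sum of 47.

13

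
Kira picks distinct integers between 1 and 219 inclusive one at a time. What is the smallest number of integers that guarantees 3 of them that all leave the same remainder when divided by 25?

By pigeonhole, the 25 residue classes mod 25 are the pigeonholes.
With 50 integers one could put 2 in each residue class and have no class reach 3.
The 51st integer pushes some class to 3, so 25·2 + 1 = 51.

51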